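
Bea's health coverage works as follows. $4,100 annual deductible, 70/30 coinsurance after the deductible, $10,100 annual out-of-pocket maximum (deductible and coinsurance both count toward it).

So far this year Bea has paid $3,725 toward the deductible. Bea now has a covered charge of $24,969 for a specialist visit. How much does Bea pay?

Deductible still to meet: $4,100 − $3,725 = $375.
After the $375 deductible portion, $24,969 − $375 = $24,594 is subject to coinsurance.
30% of $24,594 = $7,378.20 falls to the patient.
Patient responsibility before any cap: $375 + $7,378.20 = $7,753.20.
That would bring total out-of-pocket to $11,478.20, past the $10,100 cap. The patient is capped at $10,100 − $3,725 = $6,375 on this claim.

$6,375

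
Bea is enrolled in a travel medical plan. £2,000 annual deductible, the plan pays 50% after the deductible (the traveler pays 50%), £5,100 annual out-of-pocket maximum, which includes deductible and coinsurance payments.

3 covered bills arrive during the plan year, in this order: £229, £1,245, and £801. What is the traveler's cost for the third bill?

£663.50

#1 (£229): all of it applies to the deductible. Traveler owes £229 (running OOP £229).
#2 (£1,245): entire amount goes to the deductible. Traveler owes £1,245 (running OOP £1,474).
#3 (£801): £526 to deductible, leaving £275; coinsurance £275 × 50% = £137.50. Cost to traveler: £663.50. OOP to date £2,137.50.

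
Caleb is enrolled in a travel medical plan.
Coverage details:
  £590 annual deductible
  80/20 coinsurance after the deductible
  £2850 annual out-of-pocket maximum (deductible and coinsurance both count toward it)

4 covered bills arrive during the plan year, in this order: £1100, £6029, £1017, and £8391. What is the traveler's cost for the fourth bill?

Claim 1 — £1100: deductible takes £590, £510 remains; 20% of £510 = £102. Traveler owes £692 (running OOP £692).
Claim 2 — £6029: deductible already satisfied, so traveler's share is 20% × £6029 = £1205.80. Traveler pays £1205.80; OOP now £1897.80.
Claim 3 — £1017: 20% coinsurance on £1017 = £203.40. Traveler pays £203.40; OOP now £2101.20.
Claim 4 — £8391: deductible met; 20% of £8391 = £1678.20. Adding that to £2101.20 gives £3779.40, past the £2850 cap; traveler pays only £2850 − £2101.20 = £748.80.

£748.80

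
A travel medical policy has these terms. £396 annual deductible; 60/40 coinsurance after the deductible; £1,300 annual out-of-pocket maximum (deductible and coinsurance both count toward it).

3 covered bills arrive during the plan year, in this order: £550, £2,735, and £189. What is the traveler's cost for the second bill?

Claim 1 — £550: £396 finishes the deductible; £154 goes to coinsurance; traveler's 40% is £61.60. Traveler owes £457.60 (running OOP £457.60).
Claim 2 — £2,735: 40% coinsurance on £2,735 = £1,094. OOP would hit £1,551.60 > £1,300, so the cap limits the traveler to £1,300 − £457.60 = £842.40.

£842.40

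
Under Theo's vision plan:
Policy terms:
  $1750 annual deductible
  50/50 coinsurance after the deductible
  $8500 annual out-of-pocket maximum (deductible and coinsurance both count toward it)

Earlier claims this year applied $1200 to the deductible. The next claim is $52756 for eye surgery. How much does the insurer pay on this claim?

Remaining deductible: $1750 − $1200 = $550.
The remaining $52206 (= $52756 − $550) moves to coinsurance.
50% of $52206 = $26103 falls to the member.
So the member owes $550 + $26103 = $26653 before any cap.
Year-to-date out-of-pocket would reach $1200 + $26653 = $27853, above the $8500 maximum, so the member pays only $8500 − $1200 = $7300.
The plan picks up $52756 − $7300 = $45456.

$45456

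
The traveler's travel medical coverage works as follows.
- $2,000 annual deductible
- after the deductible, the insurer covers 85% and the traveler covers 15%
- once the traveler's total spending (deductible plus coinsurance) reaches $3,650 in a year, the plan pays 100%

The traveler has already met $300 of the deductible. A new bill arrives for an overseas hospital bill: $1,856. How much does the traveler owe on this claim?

$1,723.40

Remaining deductible: $2,000 − $300 = $1,700.
The remaining $156 (= $1,856 − $1,700) moves to coinsurance.
Traveler's 15% share of $156 is $23.40.
So the traveler owes $1,700 + $23.40 = $1,723.40 before any cap.
Year-to-date out-of-pocket becomes $300 + $1,723.40 = $2,023.40, still under the $3,650 maximum, so no cap applies.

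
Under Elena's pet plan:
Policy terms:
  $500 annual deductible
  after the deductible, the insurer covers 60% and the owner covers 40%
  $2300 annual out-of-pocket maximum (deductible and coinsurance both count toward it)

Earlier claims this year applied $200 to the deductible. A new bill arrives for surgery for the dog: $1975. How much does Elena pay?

$970

$200 of the $500 deductible is already met, leaving $300.
After the $300 deductible portion, $1975 − $300 = $1675 is subject to coinsurance.
40% of $1675 = $670 falls to the owner.
Owner responsibility before any cap: $300 + $670 = $970.
Year-to-date out-of-pocket becomes $200 + $970 = $1170, still under the $2300 maximum, so no cap applies.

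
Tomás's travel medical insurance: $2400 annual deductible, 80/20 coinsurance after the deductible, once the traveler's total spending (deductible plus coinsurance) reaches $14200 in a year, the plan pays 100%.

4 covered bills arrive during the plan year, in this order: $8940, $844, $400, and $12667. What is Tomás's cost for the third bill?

Bill 1, $8940: $2400 finishes the deductible; $6540 goes to coinsurance; 20% of $6540 = $1308. Traveler owes $3708 (running OOP $3708).
Bill 2, $844: 20% coinsurance on $844 = $168.80. Traveler owes $168.80 (running OOP $3876.80).
Bill 3, $400: deductible met; 20% of $400 = $80. Cost to traveler: $80. OOP to date $3956.80.

$80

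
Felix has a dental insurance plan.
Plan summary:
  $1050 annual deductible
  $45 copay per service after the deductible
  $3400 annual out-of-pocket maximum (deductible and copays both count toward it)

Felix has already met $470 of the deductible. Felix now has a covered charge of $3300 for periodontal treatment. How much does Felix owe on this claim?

$625

Deductible still to meet: $1050 − $470 = $580.
That leaves $3300 − $580 = $2720 for the copay.
Copay on this service: $45.
Patient responsibility before any cap: $580 + $45 = $625.
Cumulative spending $470 + $625 = $1095 stays under the $3400 maximum.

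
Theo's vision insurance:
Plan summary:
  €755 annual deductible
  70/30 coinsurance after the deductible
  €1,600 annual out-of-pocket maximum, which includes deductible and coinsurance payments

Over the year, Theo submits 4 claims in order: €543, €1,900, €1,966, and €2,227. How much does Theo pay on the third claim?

Claim 1 — €543: all of it applies to the deductible. Cost to member: €543. OOP to date €543.
Claim 2 — €1,900: €212 to deductible, leaving €1,688; coinsurance €1,688 × 30% = €506.40. Member owes €718.40 (running OOP €1,261.40).
Claim 3 — €1,966: deductible met; 30% of €1,966 = €589.80. OOP would hit €1,851.20 > €1,600, so the cap limits the member to €1,600 − €1,261.40 = €338.60.

€338.60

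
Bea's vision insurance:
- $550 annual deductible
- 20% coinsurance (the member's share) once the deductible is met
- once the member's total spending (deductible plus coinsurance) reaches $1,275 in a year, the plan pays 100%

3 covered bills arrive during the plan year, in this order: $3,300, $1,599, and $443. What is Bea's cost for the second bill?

Bill 1, $3,300: $550 finishes the deductible; $2,750 goes to coinsurance; coinsurance $2,750 × 20% = $550. Member pays $1,100; OOP now $1,100.
Bill 2, $1,599: deductible already satisfied, so member's share is 20% × $1,599 = $319.80. OOP would hit $1,419.80 > $1,275, so the cap limits the member to $1,275 − $1,100 = $175.

$175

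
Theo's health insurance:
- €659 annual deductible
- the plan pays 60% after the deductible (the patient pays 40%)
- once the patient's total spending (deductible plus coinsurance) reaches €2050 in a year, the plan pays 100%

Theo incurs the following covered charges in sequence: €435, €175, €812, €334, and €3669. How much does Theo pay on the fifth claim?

Claim 1 — €435: entire amount goes to the deductible. Cost to patient: €435. OOP to date €435.
Claim 2 — €175: fully absorbed by the deductible. Patient pays €175; OOP now €610.
Claim 3 — €812: €49 to deductible, leaving €763; patient's 40% is €305.20. Patient owes €354.20 (running OOP €964.20).
Claim 4 — €334: deductible already satisfied, so patient's share is 40% × €334 = €133.60. Patient owes €133.60 (running OOP €1097.80).
Claim 5 — €3669: deductible met; 40% of €3669 = €1467.60. Adding that to €1097.80 gives €2565.40, past the €2050 cap; patient pays only €2050 − €1097.80 = €952.20.

€952.20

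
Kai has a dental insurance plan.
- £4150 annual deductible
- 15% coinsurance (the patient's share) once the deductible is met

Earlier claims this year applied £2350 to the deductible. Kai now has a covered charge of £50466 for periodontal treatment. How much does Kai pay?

Remaining deductible: £4150 − £2350 = £1800.
That leaves £50466 − £1800 = £48666 for coinsurance.
Patient's 15% share of £48666 is £7299.90.
That puts the patient's cost at £1800 + £7299.90 = £9099.90.

£9099.90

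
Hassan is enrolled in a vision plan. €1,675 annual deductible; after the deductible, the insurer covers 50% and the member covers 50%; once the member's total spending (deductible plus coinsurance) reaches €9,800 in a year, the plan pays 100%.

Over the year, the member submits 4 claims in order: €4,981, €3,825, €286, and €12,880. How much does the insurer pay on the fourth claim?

Claim 1 (€4,981): €1,675 finishes the deductible; €3,306 goes to coinsurance; 50% of €3,306 = €1,653. Member owes €3,328 (running OOP €3,328). Insurer: €4,981 − €3,328 = €1,653.
Claim 2 (€3,825): 50% coinsurance on €3,825 = €1,912.50. Member owes €1,912.50 (running OOP €5,240.50). Plan pays €3,825 − €1,912.50 = €1,912.50.
Claim 3 (€286): deductible met; 50% of €286 = €143. Member pays €143; OOP now €5,383.50. Plan pays €286 − €143 = €143.
Claim 4 (€12,880): deductible met; 50% of €12,880 = €6,440. That would push OOP to €11,823.50, over the €9,800 cap, so member pays €9,800 − €5,383.50 = €4,416.50. Plan pays €12,880 − €4,416.50 = €8,463.50.

€8,463.50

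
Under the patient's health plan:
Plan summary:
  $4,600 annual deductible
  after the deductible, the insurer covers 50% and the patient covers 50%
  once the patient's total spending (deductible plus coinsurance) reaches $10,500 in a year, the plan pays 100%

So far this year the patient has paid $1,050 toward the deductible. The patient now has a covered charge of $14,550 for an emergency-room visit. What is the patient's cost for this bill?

$1,050 of the $4,600 deductible is already met, leaving $3,550.
The remaining $11,000 (= $14,550 − $3,550) moves to coinsurance.
Coinsurance: $11,000 × 50% = $5,500.
Patient responsibility before any cap: $3,550 + $5,500 = $9,050.
Cumulative spending $1,050 + $9,050 = $10,100 stays under the $10,500 maximum.

$9,050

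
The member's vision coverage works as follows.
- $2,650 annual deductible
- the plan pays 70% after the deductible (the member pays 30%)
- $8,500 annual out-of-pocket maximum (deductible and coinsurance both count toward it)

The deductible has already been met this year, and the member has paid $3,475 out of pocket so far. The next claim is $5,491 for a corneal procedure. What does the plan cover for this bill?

The deductible is already satisfied, so the full bill goes to coinsurance.
Member's 30% share of $5,491 is $1,647.30.
Cumulative spending $3,475 + $1,647.30 = $5,122.30 stays under the $8,500 maximum.
The plan picks up $5,491 − $1,647.30 = $3,843.70.

$3,843.70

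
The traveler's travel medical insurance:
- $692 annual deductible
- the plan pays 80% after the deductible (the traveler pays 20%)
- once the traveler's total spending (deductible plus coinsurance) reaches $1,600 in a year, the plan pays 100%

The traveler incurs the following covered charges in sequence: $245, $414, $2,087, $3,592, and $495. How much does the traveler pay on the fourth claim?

#1 ($245): entire amount goes to the deductible. Traveler pays $245; OOP now $245.
#2 ($414): all of it applies to the deductible. Traveler owes $414 (running OOP $659).
#3 ($2,087): deductible takes $33, $2,054 remains; coinsurance $2,054 × 20% = $410.80. Traveler owes $443.80 (running OOP $1,102.80).
#4 ($3,592): deductible met; 20% of $3,592 = $718.40. Adding that to $1,102.80 gives $1,821.20, past the $1,600 cap; traveler pays only $1,600 − $1,102.80 = $497.20.

$497.20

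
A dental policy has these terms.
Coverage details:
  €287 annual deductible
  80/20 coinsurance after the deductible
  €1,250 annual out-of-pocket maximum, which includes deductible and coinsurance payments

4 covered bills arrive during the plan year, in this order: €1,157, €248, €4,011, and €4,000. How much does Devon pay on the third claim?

€739.40

Claim 1 (€1,157): deductible takes €287, €870 remains; 20% of €870 = €174. Cost to patient: €461. OOP to date €461.
Claim 2 (€248): 20% coinsurance on €248 = €49.60. Patient owes €49.60 (running OOP €510.60).
Claim 3 (€4,011): 20% coinsurance on €4,011 = €802.20. That would push OOP to €1,312.80, over the €1,250 cap, so patient pays €1,250 − €510.60 = €739.40.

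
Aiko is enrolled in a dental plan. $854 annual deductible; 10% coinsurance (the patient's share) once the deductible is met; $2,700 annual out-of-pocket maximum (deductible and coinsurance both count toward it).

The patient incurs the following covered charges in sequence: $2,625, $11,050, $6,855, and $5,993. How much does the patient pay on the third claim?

$563.90

Claim 1 ($2,625): $854 to deductible, leaving $1,771; 10% of $1,771 = $177.10. Patient owes $1,031.10 (running OOP $1,031.10).
Claim 2 ($11,050): 10% coinsurance on $11,050 = $1,105. Cost to patient: $1,105. OOP to date $2,136.10.
Claim 3 ($6,855): deductible already satisfied, so patient's share is 10% × $6,855 = $685.50. That would push OOP to $2,821.60, over the $2,700 cap, so patient pays $2,700 − $2,136.10 = $563.90.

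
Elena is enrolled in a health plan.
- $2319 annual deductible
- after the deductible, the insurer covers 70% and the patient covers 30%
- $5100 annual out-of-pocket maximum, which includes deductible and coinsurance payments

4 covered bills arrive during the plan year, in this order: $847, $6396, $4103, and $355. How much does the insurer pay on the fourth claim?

Claim 1 — $847: fully absorbed by the deductible. Patient owes $847 (running OOP $847). Plan pays $847 − $847 = $0.
Claim 2 — $6396: deductible takes $1472, $4924 remains; patient's 30% is $1477.20. Cost to patient: $2949.20. OOP to date $3796.20. Plan pays $6396 − $2949.20 = $3446.80.
Claim 3 — $4103: deductible met; 30% of $4103 = $1230.90. Cost to patient: $1230.90. OOP to date $5027.10. Insurer: $4103 − $1230.90 = $2872.10.
Claim 4 — $355: 30% coinsurance on $355 = $106.50. Adding that to $5027.10 gives $5133.60, past the $5100 cap; patient pays only $5100 − $5027.10 = $72.90. Plan pays $355 − $72.90 = $282.10.

$282.10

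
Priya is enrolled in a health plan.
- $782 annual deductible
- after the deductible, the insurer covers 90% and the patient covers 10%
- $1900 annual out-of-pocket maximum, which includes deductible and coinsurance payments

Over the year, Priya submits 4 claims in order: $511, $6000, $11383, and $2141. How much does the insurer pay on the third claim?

Claim 1 ($511): fully absorbed by the deductible. Cost to patient: $511. OOP to date $511. Insurer: $511 − $511 = $0.
Claim 2 ($6000): $271 to deductible, leaving $5729; coinsurance $5729 × 10% = $572.90. Patient pays $843.90; OOP now $1354.90. Insurer: $6000 − $843.90 = $5156.10.
Claim 3 ($11383): deductible met; 10% of $11383 = $1138.30. Adding that to $1354.90 gives $2493.20, past the $1900 cap; patient pays only $1900 − $1354.90 = $545.10. Insurer: $11383 − $545.10 = $10837.90.

$10837.90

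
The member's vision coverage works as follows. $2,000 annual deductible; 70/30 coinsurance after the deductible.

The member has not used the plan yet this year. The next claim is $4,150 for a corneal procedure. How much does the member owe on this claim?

The full $2,000 deductible is still open; $2,000 of this bill applies to it.
After the $2,000 deductible portion, $4,150 − $2,000 = $2,150 is subject to coinsurance.
30% of $2,150 = $645 falls to the member.
So the member owes $2,000 + $645 = $2,645.

$2,645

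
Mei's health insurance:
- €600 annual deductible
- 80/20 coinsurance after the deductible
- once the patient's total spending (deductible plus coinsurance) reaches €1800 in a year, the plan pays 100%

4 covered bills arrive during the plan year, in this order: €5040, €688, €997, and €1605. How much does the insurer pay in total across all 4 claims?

Claim 1 — €5040: deductible takes €600, €4440 remains; 20% of €4440 = €888. Patient pays €1488; OOP now €1488. Insurer: €5040 − €1488 = €3552.
Claim 2 — €688: deductible met; 20% of €688 = €137.60. Cost to patient: €137.60. OOP to date €1625.60. Insurer: €688 − €137.60 = €550.40.
Claim 3 — €997: 20% coinsurance on €997 = €199.40. That would push OOP to €1825, over the €1800 cap, so patient pays €1800 − €1625.60 = €174.40. Plan pays €997 − €174.40 = €822.60.
Claim 4 — €1605: deductible met; 20% of €1605 = €321. OOP would hit €2121 > €1800, so the cap limits the patient to €1800 − €1800 = €0. Plan pays €1605 − €0 = €1605.
Insurer total = bills − patient's total = €8330 − €1800 = €6530.

€6530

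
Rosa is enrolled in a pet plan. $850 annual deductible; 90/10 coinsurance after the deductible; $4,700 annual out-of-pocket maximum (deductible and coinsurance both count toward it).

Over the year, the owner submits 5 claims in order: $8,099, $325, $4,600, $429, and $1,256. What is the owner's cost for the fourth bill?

Claim 1 — $8,099: deductible takes $850, $7,249 remains; owner's 10% is $724.90. Owner pays $1,574.90; OOP now $1,574.90.
Claim 2 — $325: deductible met; 10% of $325 = $32.50. Cost to owner: $32.50. OOP to date $1,607.40.
Claim 3 — $4,600: 10% coinsurance on $4,600 = $460. Owner pays $460; OOP now $2,067.40.
Claim 4 — $429: deductible met; 10% of $429 = $42.90. Cost to owner: $42.90. OOP to date $2,110.30.

$42.90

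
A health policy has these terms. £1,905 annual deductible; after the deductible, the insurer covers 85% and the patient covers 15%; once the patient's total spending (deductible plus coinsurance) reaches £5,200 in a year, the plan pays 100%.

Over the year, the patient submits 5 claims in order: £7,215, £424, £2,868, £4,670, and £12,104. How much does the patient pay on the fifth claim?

Bill 1, £7,215: deductible takes £1,905, £5,310 remains; patient's 15% is £796.50. Patient owes £2,701.50 (running OOP £2,701.50).
Bill 2, £424: deductible already satisfied, so patient's share is 15% × £424 = £63.60. Patient pays £63.60; OOP now £2,765.10.
Bill 3, £2,868: 15% coinsurance on £2,868 = £430.20. Cost to patient: £430.20. OOP to date £3,195.30.
Bill 4, £4,670: 15% coinsurance on £4,670 = £700.50. Cost to patient: £700.50. OOP to date £3,895.80.
Bill 5, £12,104: deductible met; 15% of £12,104 = £1,815.60. OOP would hit £5,711.40 > £5,200, so the cap limits the patient to £5,200 − £3,895.80 = £1,304.20.

£1,304.20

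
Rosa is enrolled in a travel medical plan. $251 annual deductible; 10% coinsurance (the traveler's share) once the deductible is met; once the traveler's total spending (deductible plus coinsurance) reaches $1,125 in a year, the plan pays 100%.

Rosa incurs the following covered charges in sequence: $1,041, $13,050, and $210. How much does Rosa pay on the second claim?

$795

Claim 1 — $1,041: $251 to deductible, leaving $790; coinsurance $790 × 10% = $79. Traveler owes $330 (running OOP $330).
Claim 2 — $13,050: 10% coinsurance on $13,050 = $1,305. OOP would hit $1,635 > $1,125, so the cap limits the traveler to $1,125 − $330 = $795.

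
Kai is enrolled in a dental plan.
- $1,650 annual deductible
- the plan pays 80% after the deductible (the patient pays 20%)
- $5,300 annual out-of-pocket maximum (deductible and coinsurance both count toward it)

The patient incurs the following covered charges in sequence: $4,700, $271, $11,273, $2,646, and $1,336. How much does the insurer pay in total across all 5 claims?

Claim 1 ($4,700): $1,650 finishes the deductible; $3,050 goes to coinsurance; patient's 20% is $610. Cost to patient: $2,260. OOP to date $2,260. Plan pays $4,700 − $2,260 = $2,440.
Claim 2 ($271): deductible met; 20% of $271 = $54.20. Patient owes $54.20 (running OOP $2,314.20). Insurer: $271 − $54.20 = $216.80.
Claim 3 ($11,273): deductible met; 20% of $11,273 = $2,254.60. Patient pays $2,254.60; OOP now $4,568.80. Plan pays $11,273 − $2,254.60 = $9,018.40.
Claim 4 ($2,646): 20% coinsurance on $2,646 = $529.20. Patient owes $529.20 (running OOP $5,098). Insurer: $2,646 − $529.20 = $2,116.80.
Claim 5 ($1,336): deductible met; 20% of $1,336 = $267.20. Adding that to $5,098 gives $5,365.20, past the $5,300 cap; patient pays only $5,300 − $5,098 = $202. Insurer: $1,336 − $202 = $1,134.
Insurer total: $2,440 + $216.80 + $9,018.40 + $2,116.80 + $1,134 = $14,926.

$14,926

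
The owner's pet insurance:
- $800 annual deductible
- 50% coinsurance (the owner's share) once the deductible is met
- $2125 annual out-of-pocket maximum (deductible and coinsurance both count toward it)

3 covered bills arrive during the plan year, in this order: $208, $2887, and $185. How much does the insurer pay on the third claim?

Claim 1 — $208: entire amount goes to the deductible. Owner pays $208; OOP now $208. Insurer: $208 − $208 = $0.
Claim 2 — $2887: $592 to deductible, leaving $2295; coinsurance $2295 × 50% = $1147.50. Cost to owner: $1739.50. OOP to date $1947.50. Plan pays $2887 − $1739.50 = $1147.50.
Claim 3 — $185: 50% coinsurance on $185 = $92.50. Owner pays $92.50; OOP now $2040. Insurer: $185 − $92.50 = $92.50.

$92.50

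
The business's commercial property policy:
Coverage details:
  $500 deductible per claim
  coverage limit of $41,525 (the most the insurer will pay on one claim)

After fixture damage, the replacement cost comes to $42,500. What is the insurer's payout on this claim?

After the deductible, $42,500 − $500 = $42,000 remains.
$42,000 exceeds the $41,525 limit, so the insurer pays the limit: $41,525.

$41,525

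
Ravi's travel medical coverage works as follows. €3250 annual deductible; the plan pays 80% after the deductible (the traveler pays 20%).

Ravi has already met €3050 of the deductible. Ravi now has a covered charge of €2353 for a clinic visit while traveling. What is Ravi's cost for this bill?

€630.60

€3050 of the €3250 deductible is already met, leaving €200.
The remaining €2153 (= €2353 − €200) moves to coinsurance.
Traveler's 20% share of €2153 is €430.60.
Traveler responsibility: €200 + €430.60 = €630.60.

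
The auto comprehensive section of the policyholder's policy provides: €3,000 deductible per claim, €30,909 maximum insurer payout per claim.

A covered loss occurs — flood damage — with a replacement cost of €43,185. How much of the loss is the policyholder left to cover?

€12,276

Subtract the deductible: €43,185 − €3,000 = €40,185.
The €30,909 per-incident cap binds; insurer pays €30,909.
Policyholder's share is the uncovered remainder: €43,185 − €30,909 = €12,276.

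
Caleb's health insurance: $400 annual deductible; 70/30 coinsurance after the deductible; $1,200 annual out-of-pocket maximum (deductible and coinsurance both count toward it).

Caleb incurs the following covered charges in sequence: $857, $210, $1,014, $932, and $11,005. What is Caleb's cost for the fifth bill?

#1 ($857): deductible takes $400, $457 remains; 30% of $457 = $137.10. Patient pays $537.10; OOP now $537.10.
#2 ($210): deductible already satisfied, so patient's share is 30% × $210 = $63. Patient owes $63 (running OOP $600.10).
#3 ($1,014): deductible already satisfied, so patient's share is 30% × $1,014 = $304.20. Patient owes $304.20 (running OOP $904.30).
#4 ($932): deductible met; 30% of $932 = $279.60. Patient owes $279.60 (running OOP $1,183.90).
#5 ($11,005): 30% coinsurance on $11,005 = $3,301.50. OOP would hit $4,485.40 > $1,200, so the cap limits the patient to $1,200 − $1,183.90 = $16.10.

$16.10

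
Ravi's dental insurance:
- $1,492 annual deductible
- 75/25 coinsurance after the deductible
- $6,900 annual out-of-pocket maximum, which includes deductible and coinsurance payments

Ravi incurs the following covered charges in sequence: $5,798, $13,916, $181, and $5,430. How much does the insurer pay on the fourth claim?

$4,622.75

Claim 1 — $5,798: deductible takes $1,492, $4,306 remains; coinsurance $4,306 × 25% = $1,076.50. Patient owes $2,568.50 (running OOP $2,568.50). Plan pays $5,798 − $2,568.50 = $3,229.50.
Claim 2 — $13,916: deductible already satisfied, so patient's share is 25% × $13,916 = $3,479. Cost to patient: $3,479. OOP to date $6,047.50. Insurer: $13,916 − $3,479 = $10,437.
Claim 3 — $181: 25% coinsurance on $181 = $45.25. Patient pays $45.25; OOP now $6,092.75. Plan pays $181 − $45.25 = $135.75.
Claim 4 — $5,430: deductible already satisfied, so patient's share is 25% × $5,430 = $1,357.50. OOP would hit $7,450.25 > $6,900, so the cap limits the patient to $6,900 − $6,092.75 = $807.25. Plan pays $5,430 − $807.25 = $4,622.75.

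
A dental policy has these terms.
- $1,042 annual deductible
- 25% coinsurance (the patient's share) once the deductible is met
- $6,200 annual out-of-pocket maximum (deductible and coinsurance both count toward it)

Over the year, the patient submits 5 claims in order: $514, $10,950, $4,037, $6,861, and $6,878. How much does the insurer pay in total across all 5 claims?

$23,040

Claim 1 — $514: fully absorbed by the deductible. Patient owes $514 (running OOP $514). Plan pays $514 − $514 = $0.
Claim 2 — $10,950: deductible takes $528, $10,422 remains; coinsurance $10,422 × 25% = $2,605.50. Patient pays $3,133.50; OOP now $3,647.50. Plan pays $10,950 − $3,133.50 = $7,816.50.
Claim 3 — $4,037: 25% coinsurance on $4,037 = $1,009.25. Cost to patient: $1,009.25. OOP to date $4,656.75. Insurer: $4,037 − $1,009.25 = $3,027.75.
Claim 4 — $6,861: deductible met; 25% of $6,861 = $1,715.25. That would push OOP to $6,372, over the $6,200 cap, so patient pays $6,200 − $4,656.75 = $1,543.25. Plan pays $6,861 − $1,543.25 = $5,317.75.
Claim 5 — $6,878: deductible met; 25% of $6,878 = $1,719.50. That would push OOP to $7,919.50, over the $6,200 cap, so patient pays $6,200 − $6,200 = $0. Insurer: $6,878 − $0 = $6,878.
Insurer total: $0 + $7,816.50 + $3,027.75 + $5,317.75 + $6,878 = $23,040.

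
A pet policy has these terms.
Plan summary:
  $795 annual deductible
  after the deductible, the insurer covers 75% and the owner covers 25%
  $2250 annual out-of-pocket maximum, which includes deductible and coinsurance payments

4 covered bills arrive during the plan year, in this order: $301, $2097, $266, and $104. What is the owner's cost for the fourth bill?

$26

Bill 1, $301: all of it applies to the deductible. Owner pays $301; OOP now $301.
Bill 2, $2097: $494 finishes the deductible; $1603 goes to coinsurance; coinsurance $1603 × 25% = $400.75. Owner pays $894.75; OOP now $1195.75.
Bill 3, $266: deductible met; 25% of $266 = $66.50. Owner owes $66.50 (running OOP $1262.25).
Bill 4, $104: 25% coinsurance on $104 = $26. Owner pays $26; OOP now $1288.25.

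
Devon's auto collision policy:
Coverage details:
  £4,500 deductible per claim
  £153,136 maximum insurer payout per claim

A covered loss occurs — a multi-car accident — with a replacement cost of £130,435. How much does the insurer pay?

£125,935

After the deductible, £130,435 − £4,500 = £125,935 remains.
That's under the £153,136 cap, so the insurer reimburses the full £125,935.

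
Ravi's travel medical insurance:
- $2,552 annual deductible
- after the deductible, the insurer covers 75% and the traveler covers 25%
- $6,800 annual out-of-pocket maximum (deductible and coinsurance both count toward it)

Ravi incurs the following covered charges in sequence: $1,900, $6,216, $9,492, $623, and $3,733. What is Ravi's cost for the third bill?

$2,373

Claim 1 ($1,900): entire amount goes to the deductible. Traveler pays $1,900; OOP now $1,900.
Claim 2 ($6,216): $652 to deductible, leaving $5,564; 25% of $5,564 = $1,391. Traveler owes $2,043 (running OOP $3,943).
Claim 3 ($9,492): 25% coinsurance on $9,492 = $2,373. Traveler pays $2,373; OOP now $6,316.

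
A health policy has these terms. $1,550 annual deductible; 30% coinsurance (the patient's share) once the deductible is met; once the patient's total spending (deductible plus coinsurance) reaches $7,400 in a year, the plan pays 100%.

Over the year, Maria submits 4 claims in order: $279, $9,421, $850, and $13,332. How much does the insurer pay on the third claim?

#1 ($279): entire amount goes to the deductible. Patient pays $279; OOP now $279. Plan pays $279 − $279 = $0.
#2 ($9,421): deductible takes $1,271, $8,150 remains; 30% of $8,150 = $2,445. Patient pays $3,716; OOP now $3,995. Plan pays $9,421 − $3,716 = $5,705.
#3 ($850): deductible already satisfied, so patient's share is 30% × $850 = $255. Patient owes $255 (running OOP $4,250). Insurer: $850 − $255 = $595.

$595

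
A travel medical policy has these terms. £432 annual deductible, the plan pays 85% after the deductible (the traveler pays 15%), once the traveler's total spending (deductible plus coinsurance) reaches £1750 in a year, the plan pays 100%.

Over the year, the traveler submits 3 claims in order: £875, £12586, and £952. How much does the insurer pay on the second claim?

£11334.45

Claim 1 — £875: deductible takes £432, £443 remains; 15% of £443 = £66.45. Cost to traveler: £498.45. OOP to date £498.45. Insurer: £875 − £498.45 = £376.55.
Claim 2 — £12586: deductible already satisfied, so traveler's share is 15% × £12586 = £1887.90. That would push OOP to £2386.35, over the £1750 cap, so traveler pays £1750 − £498.45 = £1251.55. Insurer: £12586 − £1251.55 = £11334.45.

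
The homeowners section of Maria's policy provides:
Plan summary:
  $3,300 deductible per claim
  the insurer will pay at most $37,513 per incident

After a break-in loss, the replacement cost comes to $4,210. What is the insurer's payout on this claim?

Subtract the deductible: $4,210 − $3,300 = $910.
$910 is within the $37,513 limit, so the insurer pays $910.

$910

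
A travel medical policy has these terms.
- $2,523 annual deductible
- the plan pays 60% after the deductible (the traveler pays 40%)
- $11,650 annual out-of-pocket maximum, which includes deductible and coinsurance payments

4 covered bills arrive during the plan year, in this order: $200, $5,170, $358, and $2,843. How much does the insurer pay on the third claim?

Claim 1 ($200): entire amount goes to the deductible. Cost to traveler: $200. OOP to date $200. Insurer: $200 − $200 = $0.
Claim 2 ($5,170): $2,323 finishes the deductible; $2,847 goes to coinsurance; 40% of $2,847 = $1,138.80. Cost to traveler: $3,461.80. OOP to date $3,661.80. Insurer: $5,170 − $3,461.80 = $1,708.20.
Claim 3 ($358): 40% coinsurance on $358 = $143.20. Traveler pays $143.20; OOP now $3,805. Insurer: $358 − $143.20 = $214.80.

$214.80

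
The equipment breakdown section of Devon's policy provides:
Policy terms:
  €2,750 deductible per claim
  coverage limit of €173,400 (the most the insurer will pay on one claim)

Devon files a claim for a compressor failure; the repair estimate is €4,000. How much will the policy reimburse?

€1,250

Subtract the deductible: €4,000 − €2,750 = €1,250.
That's under the €173,400 cap, so the insurer reimburses the full €1,250.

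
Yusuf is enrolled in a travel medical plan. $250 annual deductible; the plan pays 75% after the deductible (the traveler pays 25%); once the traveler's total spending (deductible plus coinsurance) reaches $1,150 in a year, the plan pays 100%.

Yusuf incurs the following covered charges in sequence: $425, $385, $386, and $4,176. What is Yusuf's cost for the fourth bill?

Claim 1 ($425): $250 finishes the deductible; $175 goes to coinsurance; traveler's 25% is $43.75. Traveler pays $293.75; OOP now $293.75.
Claim 2 ($385): deductible already satisfied, so traveler's share is 25% × $385 = $96.25. Cost to traveler: $96.25. OOP to date $390.
Claim 3 ($386): deductible already satisfied, so traveler's share is 25% × $386 = $96.50. Traveler pays $96.50; OOP now $486.50.
Claim 4 ($4,176): 25% coinsurance on $4,176 = $1,044. OOP would hit $1,530.50 > $1,150, so the cap limits the traveler to $1,150 − $486.50 = $663.50.

$663.50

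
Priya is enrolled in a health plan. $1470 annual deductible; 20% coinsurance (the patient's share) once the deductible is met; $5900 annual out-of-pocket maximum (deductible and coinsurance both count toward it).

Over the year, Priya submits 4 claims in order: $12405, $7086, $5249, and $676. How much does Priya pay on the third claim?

#1 ($12405): $1470 finishes the deductible; $10935 goes to coinsurance; coinsurance $10935 × 20% = $2187. Cost to patient: $3657. OOP to date $3657.
#2 ($7086): deductible met; 20% of $7086 = $1417.20. Patient owes $1417.20 (running OOP $5074.20).
#3 ($5249): deductible met; 20% of $5249 = $1049.80. OOP would hit $6124 > $5900, so the cap limits the patient to $5900 − $5074.20 = $825.80.

$825.80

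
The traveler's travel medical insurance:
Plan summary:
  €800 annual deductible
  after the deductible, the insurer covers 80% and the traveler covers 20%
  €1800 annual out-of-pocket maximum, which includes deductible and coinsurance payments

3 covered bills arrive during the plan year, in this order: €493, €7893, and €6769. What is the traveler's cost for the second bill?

€1307

Claim 1 (€493): all of it applies to the deductible. Traveler owes €493 (running OOP €493).
Claim 2 (€7893): €307 to deductible, leaving €7586; traveler's 20% is €1517.20. Claim cost before the cap: €307 + €1517.20 = €1824.20. Adding that to €493 gives €2317.20, past the €1800 cap; traveler pays only €1800 − €493 = €1307.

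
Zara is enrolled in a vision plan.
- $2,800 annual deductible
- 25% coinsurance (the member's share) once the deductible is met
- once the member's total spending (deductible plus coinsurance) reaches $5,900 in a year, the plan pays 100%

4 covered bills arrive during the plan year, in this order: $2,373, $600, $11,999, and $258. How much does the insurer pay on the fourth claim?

$201

Bill 1, $2,373: entire amount goes to the deductible. Member owes $2,373 (running OOP $2,373). Insurer: $2,373 − $2,373 = $0.
Bill 2, $600: deductible takes $427, $173 remains; coinsurance $173 × 25% = $43.25. Member pays $470.25; OOP now $2,843.25. Insurer: $600 − $470.25 = $129.75.
Bill 3, $11,999: deductible met; 25% of $11,999 = $2,999.75. Member pays $2,999.75; OOP now $5,843. Insurer: $11,999 − $2,999.75 = $8,999.25.
Bill 4, $258: deductible met; 25% of $258 = $64.50. OOP would hit $5,907.50 > $5,900, so the cap limits the member to $5,900 − $5,843 = $57. Plan pays $258 − $57 = $201.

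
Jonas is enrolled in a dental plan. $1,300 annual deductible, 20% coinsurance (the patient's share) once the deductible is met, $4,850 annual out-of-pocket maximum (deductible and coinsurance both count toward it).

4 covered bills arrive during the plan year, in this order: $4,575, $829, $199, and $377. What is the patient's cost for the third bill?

$39.80

Claim 1 — $4,575: deductible takes $1,300, $3,275 remains; coinsurance $3,275 × 20% = $655. Patient pays $1,955; OOP now $1,955.
Claim 2 — $829: 20% coinsurance on $829 = $165.80. Cost to patient: $165.80. OOP to date $2,120.80.
Claim 3 — $199: 20% coinsurance on $199 = $39.80. Patient owes $39.80 (running OOP $2,160.60).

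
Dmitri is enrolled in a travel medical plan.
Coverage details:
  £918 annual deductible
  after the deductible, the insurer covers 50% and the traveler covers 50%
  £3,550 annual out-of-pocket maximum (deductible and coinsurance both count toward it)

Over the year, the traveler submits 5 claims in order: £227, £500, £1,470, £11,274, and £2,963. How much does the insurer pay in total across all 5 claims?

#1 (£227): entire amount goes to the deductible. Traveler pays £227; OOP now £227. Plan pays £227 − £227 = £0.
#2 (£500): all of it applies to the deductible. Traveler pays £500; OOP now £727. Insurer: £500 − £500 = £0.
#3 (£1,470): deductible takes £191, £1,279 remains; 50% of £1,279 = £639.50. Cost to traveler: £830.50. OOP to date £1,557.50. Plan pays £1,470 − £830.50 = £639.50.
#4 (£11,274): 50% coinsurance on £11,274 = £5,637. Adding that to £1,557.50 gives £7,194.50, past the £3,550 cap; traveler pays only £3,550 − £1,557.50 = £1,992.50. Insurer: £11,274 − £1,992.50 = £9,281.50.
#5 (£2,963): 50% coinsurance on £2,963 = £1,481.50. That would push OOP to £5,031.50, over the £3,550 cap, so traveler pays £3,550 − £3,550 = £0. Plan pays £2,963 − £0 = £2,963.
Insurer total = bills − traveler's total = £16,434 − £3,550 = £12,884.

£12,884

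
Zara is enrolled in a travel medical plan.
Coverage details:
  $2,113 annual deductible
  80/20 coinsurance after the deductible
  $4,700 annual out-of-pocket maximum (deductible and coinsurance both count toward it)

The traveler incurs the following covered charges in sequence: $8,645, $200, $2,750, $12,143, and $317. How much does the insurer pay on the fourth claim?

$11,452.40

Bill 1, $8,645: $2,113 finishes the deductible; $6,532 goes to coinsurance; coinsurance $6,532 × 20% = $1,306.40. Traveler pays $3,419.40; OOP now $3,419.40. Insurer: $8,645 − $3,419.40 = $5,225.60.
Bill 2, $200: deductible already satisfied, so traveler's share is 20% × $200 = $40. Traveler owes $40 (running OOP $3,459.40). Insurer: $200 − $40 = $160.
Bill 3, $2,750: 20% coinsurance on $2,750 = $550. Traveler pays $550; OOP now $4,009.40. Insurer: $2,750 − $550 = $2,200.
Bill 4, $12,143: deductible met; 20% of $12,143 = $2,428.60. Adding that to $4,009.40 gives $6,438, past the $4,700 cap; traveler pays only $4,700 − $4,009.40 = $690.60. Insurer: $12,143 − $690.60 = $11,452.40.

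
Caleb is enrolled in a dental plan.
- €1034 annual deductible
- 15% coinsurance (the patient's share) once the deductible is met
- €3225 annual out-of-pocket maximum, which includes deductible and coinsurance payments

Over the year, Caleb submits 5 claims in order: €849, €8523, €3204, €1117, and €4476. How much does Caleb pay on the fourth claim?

€167.55

#1 (€849): entire amount goes to the deductible. Patient pays €849; OOP now €849.
#2 (€8523): deductible takes €185, €8338 remains; 15% of €8338 = €1250.70. Patient pays €1435.70; OOP now €2284.70.
#3 (€3204): 15% coinsurance on €3204 = €480.60. Patient pays €480.60; OOP now €2765.30.
#4 (€1117): deductible already satisfied, so patient's share is 15% × €1117 = €167.55. Patient owes €167.55 (running OOP €2932.85).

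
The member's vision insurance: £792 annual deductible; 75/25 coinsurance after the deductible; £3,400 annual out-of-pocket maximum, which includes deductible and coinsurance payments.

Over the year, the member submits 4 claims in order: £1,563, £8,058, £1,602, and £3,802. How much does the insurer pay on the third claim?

Bill 1, £1,563: £792 finishes the deductible; £771 goes to coinsurance; 25% of £771 = £192.75. Member owes £984.75 (running OOP £984.75). Insurer: £1,563 − £984.75 = £578.25.
Bill 2, £8,058: deductible met; 25% of £8,058 = £2,014.50. Member pays £2,014.50; OOP now £2,999.25. Plan pays £8,058 − £2,014.50 = £6,043.50.
Bill 3, £1,602: deductible already satisfied, so member's share is 25% × £1,602 = £400.50. Cost to member: £400.50. OOP to date £3,399.75. Insurer: £1,602 − £400.50 = £1,201.50.

£1,201.50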